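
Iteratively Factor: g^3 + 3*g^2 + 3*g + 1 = (g + 1)*(g^2 + 2*g + 1) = (g + 1)^2*(g + 1)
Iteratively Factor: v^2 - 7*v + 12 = (v - 3)*(v - 4)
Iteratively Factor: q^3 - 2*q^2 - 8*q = (q)*(q^2 - 2*q - 8) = q*(q + 2)*(q - 4)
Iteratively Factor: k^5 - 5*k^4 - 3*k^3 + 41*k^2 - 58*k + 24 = (k - 1)*(k^4 - 4*k^3 - 7*k^2 + 34*k - 24) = (k - 1)*(k + 3)*(k^3 - 7*k^2 + 14*k - 8) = (k - 1)^2*(k + 3)*(k^2 - 6*k + 8) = (k - 2)*(k - 1)^2*(k + 3)*(k - 4)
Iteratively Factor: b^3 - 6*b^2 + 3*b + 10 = (b - 5)*(b^2 - b - 2) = (b - 5)*(b + 1)*(b - 2)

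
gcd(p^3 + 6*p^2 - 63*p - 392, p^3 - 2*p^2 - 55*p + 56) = p^2 - p - 56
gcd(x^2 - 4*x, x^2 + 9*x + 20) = 1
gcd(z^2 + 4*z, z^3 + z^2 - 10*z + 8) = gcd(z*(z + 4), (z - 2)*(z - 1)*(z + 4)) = z + 4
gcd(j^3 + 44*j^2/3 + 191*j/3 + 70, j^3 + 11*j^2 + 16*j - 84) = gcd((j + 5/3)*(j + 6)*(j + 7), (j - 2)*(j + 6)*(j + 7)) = j^2 + 13*j + 42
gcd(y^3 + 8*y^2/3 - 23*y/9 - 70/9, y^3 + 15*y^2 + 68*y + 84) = y + 2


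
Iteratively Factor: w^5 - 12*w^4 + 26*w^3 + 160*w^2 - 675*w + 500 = (w - 1)*(w^4 - 11*w^3 + 15*w^2 + 175*w - 500) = (w - 5)*(w - 1)*(w^3 - 6*w^2 - 15*w + 100) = (w - 5)^2*(w - 1)*(w^2 - w - 20) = (w - 5)^2*(w - 1)*(w + 4)*(w - 5)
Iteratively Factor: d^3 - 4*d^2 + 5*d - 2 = (d - 1)*(d^2 - 3*d + 2) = (d - 1)^2*(d - 2)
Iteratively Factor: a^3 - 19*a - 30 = (a - 5)*(a^2 + 5*a + 6) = (a - 5)*(a + 3)*(a + 2)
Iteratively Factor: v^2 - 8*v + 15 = (v - 5)*(v - 3)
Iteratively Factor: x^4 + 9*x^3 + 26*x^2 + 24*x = (x)*(x^3 + 9*x^2 + 26*x + 24) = x*(x + 3)*(x^2 + 6*x + 8) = x*(x + 3)*(x + 4)*(x + 2)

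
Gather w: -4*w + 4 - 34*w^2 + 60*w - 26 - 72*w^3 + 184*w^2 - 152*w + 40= -72*w^3 + 150*w^2 - 96*w + 18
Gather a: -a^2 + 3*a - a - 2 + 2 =-a^2 + 2*a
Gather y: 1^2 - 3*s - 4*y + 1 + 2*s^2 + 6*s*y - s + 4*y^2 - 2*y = 2*s^2 - 4*s + 4*y^2 + y*(6*s - 6) + 2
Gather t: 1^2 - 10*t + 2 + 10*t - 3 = 0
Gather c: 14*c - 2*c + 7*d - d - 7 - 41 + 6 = 12*c + 6*d - 42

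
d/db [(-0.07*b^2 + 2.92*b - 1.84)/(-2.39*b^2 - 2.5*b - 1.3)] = (7.1538*b^2 - 8.6132*b - 8.396)/(5.7121*b^4 + 11.95*b^3 + 12.464*b^2 + 6.5*b + 1.69)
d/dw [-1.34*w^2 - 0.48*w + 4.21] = -2.68*w - 0.48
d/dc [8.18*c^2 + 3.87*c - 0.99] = 16.36*c + 3.87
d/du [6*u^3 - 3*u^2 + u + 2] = 18*u^2 - 6*u + 1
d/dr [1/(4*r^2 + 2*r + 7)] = 2*(-4*r - 1)/(4*r^2 + 2*r + 7)^2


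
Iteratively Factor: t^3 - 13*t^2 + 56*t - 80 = (t - 4)*(t^2 - 9*t + 20) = (t - 4)^2*(t - 5)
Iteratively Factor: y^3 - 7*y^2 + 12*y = (y)*(y^2 - 7*y + 12) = y*(y - 3)*(y - 4)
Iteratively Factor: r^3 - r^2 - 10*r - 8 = (r + 2)*(r^2 - 3*r - 4) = (r - 4)*(r + 2)*(r + 1)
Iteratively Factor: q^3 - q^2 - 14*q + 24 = (q + 4)*(q^2 - 5*q + 6) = (q - 2)*(q + 4)*(q - 3)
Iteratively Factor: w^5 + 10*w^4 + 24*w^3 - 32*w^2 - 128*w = (w + 4)*(w^4 + 6*w^3 - 32*w) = w*(w + 4)*(w^3 + 6*w^2 - 32) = w*(w - 2)*(w + 4)*(w^2 + 8*w + 16) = w*(w - 2)*(w + 4)^2*(w + 4)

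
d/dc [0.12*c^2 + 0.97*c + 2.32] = 0.24*c + 0.97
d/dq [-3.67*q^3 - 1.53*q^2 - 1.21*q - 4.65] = -11.01*q^2 - 3.06*q - 1.21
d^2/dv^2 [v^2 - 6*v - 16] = 2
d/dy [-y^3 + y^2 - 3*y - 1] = -3*y^2 + 2*y - 3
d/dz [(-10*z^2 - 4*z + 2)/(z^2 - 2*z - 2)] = 12*(2*z^2 + 3*z + 1)/(z^4 - 4*z^3 + 8*z + 4)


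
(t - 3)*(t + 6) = t^2 + 3*t - 18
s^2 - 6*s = s*(s - 6)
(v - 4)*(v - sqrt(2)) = v^2 - 4*v - sqrt(2)*v + 4*sqrt(2)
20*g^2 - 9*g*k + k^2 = (-5*g + k)*(-4*g + k)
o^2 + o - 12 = (o - 3)*(o + 4)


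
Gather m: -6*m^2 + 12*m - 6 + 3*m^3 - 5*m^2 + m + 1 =3*m^3 - 11*m^2 + 13*m - 5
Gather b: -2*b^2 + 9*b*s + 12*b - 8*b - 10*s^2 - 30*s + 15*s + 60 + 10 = -2*b^2 + b*(9*s + 4) - 10*s^2 - 15*s + 70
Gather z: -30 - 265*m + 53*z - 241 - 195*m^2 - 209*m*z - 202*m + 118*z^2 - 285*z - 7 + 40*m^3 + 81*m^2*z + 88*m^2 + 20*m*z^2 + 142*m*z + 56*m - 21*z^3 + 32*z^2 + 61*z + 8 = 40*m^3 - 107*m^2 - 411*m - 21*z^3 + z^2*(20*m + 150) + z*(81*m^2 - 67*m - 171) - 270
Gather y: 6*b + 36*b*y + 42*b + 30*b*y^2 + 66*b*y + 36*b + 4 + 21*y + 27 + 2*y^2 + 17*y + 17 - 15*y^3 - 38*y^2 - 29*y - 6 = 84*b - 15*y^3 + y^2*(30*b - 36) + y*(102*b + 9) + 42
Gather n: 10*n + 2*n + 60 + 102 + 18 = 12*n + 180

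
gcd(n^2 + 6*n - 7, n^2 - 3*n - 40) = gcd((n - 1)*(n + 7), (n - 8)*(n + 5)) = 1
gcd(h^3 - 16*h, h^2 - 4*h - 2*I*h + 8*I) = h - 4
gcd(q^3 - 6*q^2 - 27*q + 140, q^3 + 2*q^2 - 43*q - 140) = q^2 - 2*q - 35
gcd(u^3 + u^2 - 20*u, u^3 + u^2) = u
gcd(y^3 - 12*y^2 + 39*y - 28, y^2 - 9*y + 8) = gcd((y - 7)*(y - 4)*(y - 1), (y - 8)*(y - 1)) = y - 1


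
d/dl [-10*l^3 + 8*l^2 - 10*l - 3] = -30*l^2 + 16*l - 10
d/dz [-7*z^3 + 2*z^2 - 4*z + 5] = -21*z^2 + 4*z - 4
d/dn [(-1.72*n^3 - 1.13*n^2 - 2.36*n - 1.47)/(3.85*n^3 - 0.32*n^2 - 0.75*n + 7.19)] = (4.9009*n^4 + 20.752*n^3 - 20.0296*n^2 - 17.1902*n - 18.0709)/(14.8225*n^6 - 2.464*n^5 - 5.6726*n^4 + 55.843*n^3 - 4.0391*n^2 - 10.785*n + 51.6961)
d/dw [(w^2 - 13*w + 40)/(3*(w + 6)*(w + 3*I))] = (w^2*(19 + 3*I) + w*(-80 + 36*I) - 240 - 354*I)/(3*w^4 + w^3*(36 + 18*I) + w^2*(81 + 216*I) + w*(-324 + 648*I) - 972)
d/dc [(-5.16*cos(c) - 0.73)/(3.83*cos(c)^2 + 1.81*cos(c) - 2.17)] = (19.7628*sin(c)^2 - 5.5918*cos(c) - 32.2813)*sin(c)/(3.83*cos(c)^2 + 1.81*cos(c) - 2.17)^2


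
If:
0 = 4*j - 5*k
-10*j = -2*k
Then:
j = 0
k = 0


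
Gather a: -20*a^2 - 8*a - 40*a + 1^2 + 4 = -20*a^2 - 48*a + 5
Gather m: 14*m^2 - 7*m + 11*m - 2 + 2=14*m^2 + 4*m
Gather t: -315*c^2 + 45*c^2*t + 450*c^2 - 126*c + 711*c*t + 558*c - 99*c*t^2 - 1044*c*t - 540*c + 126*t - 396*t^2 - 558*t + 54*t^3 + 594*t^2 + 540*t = 135*c^2 - 108*c + 54*t^3 + t^2*(198 - 99*c) + t*(45*c^2 - 333*c + 108)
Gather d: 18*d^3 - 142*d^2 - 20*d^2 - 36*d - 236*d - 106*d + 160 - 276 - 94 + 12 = 18*d^3 - 162*d^2 - 378*d - 198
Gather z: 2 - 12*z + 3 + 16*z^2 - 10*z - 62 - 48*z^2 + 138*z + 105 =-32*z^2 + 116*z + 48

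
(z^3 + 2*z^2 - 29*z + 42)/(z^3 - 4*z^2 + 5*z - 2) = (z^2 + 4*z - 21)/(z^2 - 2*z + 1)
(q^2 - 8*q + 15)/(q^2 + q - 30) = (q - 3)/(q + 6)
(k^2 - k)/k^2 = (k - 1)/k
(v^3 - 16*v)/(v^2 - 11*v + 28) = v*(v + 4)/(v - 7)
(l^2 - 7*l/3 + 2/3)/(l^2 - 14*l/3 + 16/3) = (3*l - 1)/(3*l - 8)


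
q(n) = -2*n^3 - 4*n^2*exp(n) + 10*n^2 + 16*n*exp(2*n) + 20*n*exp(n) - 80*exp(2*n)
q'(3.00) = -18956.87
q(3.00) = -12391.67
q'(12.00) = 6357322255564.37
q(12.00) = 2966726990916.55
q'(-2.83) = -108.18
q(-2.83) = 119.75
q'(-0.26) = -83.36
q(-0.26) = -53.54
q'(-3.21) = -128.84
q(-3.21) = 164.73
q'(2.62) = -11009.76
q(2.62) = -6809.28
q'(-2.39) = -86.81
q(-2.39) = 76.96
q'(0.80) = -514.10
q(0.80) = -297.56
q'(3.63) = -39192.81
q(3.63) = -30389.56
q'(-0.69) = -53.52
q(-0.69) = -25.36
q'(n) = -4*n^2*exp(n) - 6*n^2 + 32*n*exp(2*n) + 12*n*exp(n) + 20*n - 144*exp(2*n) + 20*exp(n)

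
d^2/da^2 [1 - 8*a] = 0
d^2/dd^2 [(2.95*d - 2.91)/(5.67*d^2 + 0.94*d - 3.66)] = ((27.4534 - 100.359*d)*(5.67*d^2 + 0.94*d - 3.66) + (2.95*d - 2.91)*(11.34*d + 0.94)*(22.68*d + 1.88))/(5.67*d^2 + 0.94*d - 3.66)^3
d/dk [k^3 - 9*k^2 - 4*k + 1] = 3*k^2 - 18*k - 4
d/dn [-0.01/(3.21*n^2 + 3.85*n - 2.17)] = (0.0642*n + 0.0385)/(3.21*n^2 + 3.85*n - 2.17)^2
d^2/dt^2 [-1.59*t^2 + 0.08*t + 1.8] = -3.18000000000000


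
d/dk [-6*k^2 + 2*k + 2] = 2 - 12*k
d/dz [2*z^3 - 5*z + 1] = 6*z^2 - 5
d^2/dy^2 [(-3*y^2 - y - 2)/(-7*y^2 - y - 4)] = 4*(14*y^3 + 21*y^2 - 21*y - 5)/(343*y^6 + 147*y^5 + 609*y^4 + 169*y^3 + 348*y^2 + 48*y + 64)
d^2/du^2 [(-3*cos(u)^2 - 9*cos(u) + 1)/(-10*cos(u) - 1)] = (-300*sin(u)^4 + 422*sin(u)^2 - 173*cos(u)/2 - 45*cos(3*u)/2 - 496)/(10*cos(u) + 1)^3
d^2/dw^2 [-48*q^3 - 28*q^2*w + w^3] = 6*w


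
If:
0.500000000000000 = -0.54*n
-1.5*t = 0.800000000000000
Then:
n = -0.93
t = -0.53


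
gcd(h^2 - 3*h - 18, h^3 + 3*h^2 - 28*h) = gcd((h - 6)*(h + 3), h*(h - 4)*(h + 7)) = 1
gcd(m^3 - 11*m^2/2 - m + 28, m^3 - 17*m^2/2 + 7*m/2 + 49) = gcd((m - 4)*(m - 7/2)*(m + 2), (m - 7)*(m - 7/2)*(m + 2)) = m^2 - 3*m/2 - 7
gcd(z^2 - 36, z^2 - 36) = z^2 - 36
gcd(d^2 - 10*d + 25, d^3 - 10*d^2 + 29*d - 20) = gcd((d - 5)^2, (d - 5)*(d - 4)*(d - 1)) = d - 5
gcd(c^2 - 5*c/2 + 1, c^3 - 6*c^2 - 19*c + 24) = 1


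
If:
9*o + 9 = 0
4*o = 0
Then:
No Solution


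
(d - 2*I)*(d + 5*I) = d^2 + 3*I*d + 10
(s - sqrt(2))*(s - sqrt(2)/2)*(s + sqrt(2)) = s^3 - sqrt(2)*s^2/2 - 2*s + sqrt(2)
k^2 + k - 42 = (k - 6)*(k + 7)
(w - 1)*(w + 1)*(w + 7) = w^3 + 7*w^2 - w - 7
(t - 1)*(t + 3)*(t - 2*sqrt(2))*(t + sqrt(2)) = t^4 - sqrt(2)*t^3 + 2*t^3 - 7*t^2 - 2*sqrt(2)*t^2 - 8*t + 3*sqrt(2)*t + 12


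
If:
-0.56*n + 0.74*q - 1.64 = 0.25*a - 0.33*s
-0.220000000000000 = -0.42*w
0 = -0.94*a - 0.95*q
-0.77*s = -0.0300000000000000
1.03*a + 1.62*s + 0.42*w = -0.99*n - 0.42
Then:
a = -3.08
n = 2.49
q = 3.04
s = 0.04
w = 0.52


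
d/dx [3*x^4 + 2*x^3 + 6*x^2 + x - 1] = 12*x^3 + 6*x^2 + 12*x + 1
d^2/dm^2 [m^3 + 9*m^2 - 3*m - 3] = 6*m + 18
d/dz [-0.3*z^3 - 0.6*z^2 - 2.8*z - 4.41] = -0.9*z^2 - 1.2*z - 2.8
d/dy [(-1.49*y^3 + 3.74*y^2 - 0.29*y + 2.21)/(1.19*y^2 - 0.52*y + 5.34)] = (-1.7731*y^4 + 1.5496*y^3 - 25.4695*y^2 + 34.6834*y - 0.3994)/(1.4161*y^4 - 1.2376*y^3 + 12.9796*y^2 - 5.5536*y + 28.5156)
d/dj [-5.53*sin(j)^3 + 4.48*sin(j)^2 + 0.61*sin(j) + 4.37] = (-16.59*sin(j)^2 + 8.96*sin(j) + 0.61)*cos(j)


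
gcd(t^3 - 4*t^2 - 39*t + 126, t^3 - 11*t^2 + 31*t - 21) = t^2 - 10*t + 21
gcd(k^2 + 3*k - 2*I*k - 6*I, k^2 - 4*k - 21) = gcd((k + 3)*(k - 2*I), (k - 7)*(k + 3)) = k + 3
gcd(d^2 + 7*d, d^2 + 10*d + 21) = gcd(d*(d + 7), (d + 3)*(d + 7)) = d + 7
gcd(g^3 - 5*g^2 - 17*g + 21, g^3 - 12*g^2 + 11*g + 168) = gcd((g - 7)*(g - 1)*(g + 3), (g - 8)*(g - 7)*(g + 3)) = g^2 - 4*g - 21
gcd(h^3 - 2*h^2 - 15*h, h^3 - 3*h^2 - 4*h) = h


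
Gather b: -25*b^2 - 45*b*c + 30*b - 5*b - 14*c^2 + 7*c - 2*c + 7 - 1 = -25*b^2 + b*(25 - 45*c) - 14*c^2 + 5*c + 6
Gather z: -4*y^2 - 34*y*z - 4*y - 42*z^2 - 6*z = -4*y^2 - 4*y - 42*z^2 + z*(-34*y - 6)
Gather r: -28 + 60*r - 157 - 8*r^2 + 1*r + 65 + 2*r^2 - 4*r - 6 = -6*r^2 + 57*r - 126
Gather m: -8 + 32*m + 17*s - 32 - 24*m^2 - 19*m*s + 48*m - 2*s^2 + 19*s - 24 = -24*m^2 + m*(80 - 19*s) - 2*s^2 + 36*s - 64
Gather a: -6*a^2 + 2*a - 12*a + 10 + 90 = -6*a^2 - 10*a + 100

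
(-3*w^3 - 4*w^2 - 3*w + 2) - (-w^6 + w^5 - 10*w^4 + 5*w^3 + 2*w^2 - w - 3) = w^6 - w^5 + 10*w^4 - 8*w^3 - 6*w^2 - 2*w + 5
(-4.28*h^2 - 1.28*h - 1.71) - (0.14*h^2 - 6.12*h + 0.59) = -4.42*h^2 + 4.84*h - 2.3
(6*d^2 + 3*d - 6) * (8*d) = 48*d^3 + 24*d^2 - 48*d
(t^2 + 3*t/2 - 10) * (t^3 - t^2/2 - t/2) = t^5 + t^4 - 45*t^3/4 + 17*t^2/4 + 5*t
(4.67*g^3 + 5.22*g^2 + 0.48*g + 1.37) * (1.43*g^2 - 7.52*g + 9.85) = 6.6781*g^5 - 27.6538*g^4 + 7.4315*g^3 + 49.7665*g^2 - 5.5744*g + 13.4945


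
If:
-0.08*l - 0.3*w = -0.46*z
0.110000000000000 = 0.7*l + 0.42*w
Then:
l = 0.187074829931973 - 1.0952380952381*z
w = 1.82539682539683*z - 0.0498866213151927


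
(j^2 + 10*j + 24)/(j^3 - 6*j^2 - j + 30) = (j^2 + 10*j + 24)/(j^3 - 6*j^2 - j + 30)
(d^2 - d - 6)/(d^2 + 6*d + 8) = (d - 3)/(d + 4)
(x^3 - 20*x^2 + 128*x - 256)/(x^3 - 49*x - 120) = (x^2 - 12*x + 32)/(x^2 + 8*x + 15)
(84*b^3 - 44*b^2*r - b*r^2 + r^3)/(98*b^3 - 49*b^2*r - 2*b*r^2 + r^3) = (-6*b + r)/(-7*b + r)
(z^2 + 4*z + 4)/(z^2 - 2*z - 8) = (z + 2)/(z - 4)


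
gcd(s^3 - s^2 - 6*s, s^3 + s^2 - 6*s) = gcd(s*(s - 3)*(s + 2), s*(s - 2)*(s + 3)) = s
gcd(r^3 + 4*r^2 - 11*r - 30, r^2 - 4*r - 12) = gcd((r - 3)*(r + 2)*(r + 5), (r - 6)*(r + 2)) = r + 2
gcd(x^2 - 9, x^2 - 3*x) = x - 3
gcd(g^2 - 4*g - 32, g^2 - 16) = g + 4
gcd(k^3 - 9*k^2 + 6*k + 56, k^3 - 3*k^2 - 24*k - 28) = k^2 - 5*k - 14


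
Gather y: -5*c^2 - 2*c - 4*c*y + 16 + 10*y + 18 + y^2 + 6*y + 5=-5*c^2 - 2*c + y^2 + y*(16 - 4*c) + 39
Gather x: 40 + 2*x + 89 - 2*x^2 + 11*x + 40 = -2*x^2 + 13*x + 169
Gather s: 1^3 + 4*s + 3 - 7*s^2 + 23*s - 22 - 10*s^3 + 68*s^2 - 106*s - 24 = -10*s^3 + 61*s^2 - 79*s - 42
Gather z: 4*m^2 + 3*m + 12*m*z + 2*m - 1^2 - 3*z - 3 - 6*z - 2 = 4*m^2 + 5*m + z*(12*m - 9) - 6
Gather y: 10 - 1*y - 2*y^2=-2*y^2 - y + 10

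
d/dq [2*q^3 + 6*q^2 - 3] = 6*q*(q + 2)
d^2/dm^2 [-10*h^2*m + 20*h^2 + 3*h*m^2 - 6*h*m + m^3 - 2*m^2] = 6*h + 6*m - 4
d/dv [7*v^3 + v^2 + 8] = v*(21*v + 2)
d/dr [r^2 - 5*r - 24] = 2*r - 5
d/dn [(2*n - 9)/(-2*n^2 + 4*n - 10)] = (-n^2 + 2*n + (n - 1)*(2*n - 9) - 5)/(n^2 - 2*n + 5)^2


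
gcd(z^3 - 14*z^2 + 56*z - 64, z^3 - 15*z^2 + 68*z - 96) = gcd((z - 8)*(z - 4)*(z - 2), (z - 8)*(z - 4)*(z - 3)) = z^2 - 12*z + 32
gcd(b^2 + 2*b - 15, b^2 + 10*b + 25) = b + 5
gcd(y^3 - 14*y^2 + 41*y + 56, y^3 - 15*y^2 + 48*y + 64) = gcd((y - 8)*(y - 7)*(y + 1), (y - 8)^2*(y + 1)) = y^2 - 7*y - 8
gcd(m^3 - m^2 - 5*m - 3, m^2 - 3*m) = m - 3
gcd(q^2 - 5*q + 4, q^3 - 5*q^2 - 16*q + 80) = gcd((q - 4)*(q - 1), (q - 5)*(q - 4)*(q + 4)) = q - 4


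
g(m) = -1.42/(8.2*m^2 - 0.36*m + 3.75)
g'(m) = -1.42*(0.36 - 16.4*m)/(8.2*m^2 - 0.36*m + 3.75)^2 = (23.288*m - 0.5112)/(8.2*m^2 - 0.36*m + 3.75)^2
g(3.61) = -0.01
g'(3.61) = 0.01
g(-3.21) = -0.02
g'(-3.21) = -0.01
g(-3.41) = -0.01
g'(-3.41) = -0.01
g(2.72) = -0.02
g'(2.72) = 0.02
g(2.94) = -0.02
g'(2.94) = 0.01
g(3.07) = -0.02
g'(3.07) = 0.01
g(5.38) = -0.01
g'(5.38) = 0.00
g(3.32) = -0.02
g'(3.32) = 0.01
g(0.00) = -0.38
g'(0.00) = -0.04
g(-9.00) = -0.00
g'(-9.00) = -0.00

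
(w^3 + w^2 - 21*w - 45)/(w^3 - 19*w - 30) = (w + 3)/(w + 2)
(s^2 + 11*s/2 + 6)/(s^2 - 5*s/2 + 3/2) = (2*s^2 + 11*s + 12)/(2*s^2 - 5*s + 3)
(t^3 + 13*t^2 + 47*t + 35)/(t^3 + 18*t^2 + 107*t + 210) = (t + 1)/(t + 6)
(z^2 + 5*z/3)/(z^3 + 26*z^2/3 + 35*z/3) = 1/(z + 7)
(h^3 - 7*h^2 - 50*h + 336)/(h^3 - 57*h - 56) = (h - 6)/(h + 1)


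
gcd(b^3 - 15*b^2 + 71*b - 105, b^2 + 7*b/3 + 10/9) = 1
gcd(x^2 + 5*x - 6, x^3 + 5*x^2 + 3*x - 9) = x - 1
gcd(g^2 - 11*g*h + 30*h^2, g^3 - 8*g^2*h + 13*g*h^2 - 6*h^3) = g - 6*h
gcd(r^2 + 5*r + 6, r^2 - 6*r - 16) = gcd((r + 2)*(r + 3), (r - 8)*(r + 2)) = r + 2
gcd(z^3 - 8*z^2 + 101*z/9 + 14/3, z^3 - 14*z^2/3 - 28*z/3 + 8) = z - 6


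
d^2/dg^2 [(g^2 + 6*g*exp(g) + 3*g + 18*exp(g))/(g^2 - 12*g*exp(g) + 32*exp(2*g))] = 2*(((g^2 + 6*g*exp(g) + 3*g + 18*exp(g))*(6*g*exp(g) - 64*exp(2*g) + 12*exp(g) - 1) + 2*(6*g*exp(g) - g - 32*exp(2*g) + 6*exp(g))*(6*g*exp(g) + 2*g + 24*exp(g) + 3))*(g^2 - 12*g*exp(g) + 32*exp(2*g)) + (g^2 - 12*g*exp(g) + 32*exp(2*g))^2*(3*g*exp(g) + 15*exp(g) + 1) + 4*(g^2 + 6*g*exp(g) + 3*g + 18*exp(g))*(6*g*exp(g) - g - 32*exp(2*g) + 6*exp(g))^2)/(g^2 - 12*g*exp(g) + 32*exp(2*g))^3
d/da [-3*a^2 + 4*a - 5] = 4 - 6*a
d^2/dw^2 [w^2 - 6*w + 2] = 2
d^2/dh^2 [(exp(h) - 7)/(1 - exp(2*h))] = (-exp(4*h) + 28*exp(3*h) - 6*exp(2*h) + 28*exp(h) - 1)*exp(h)/(exp(6*h) - 3*exp(4*h) + 3*exp(2*h) - 1)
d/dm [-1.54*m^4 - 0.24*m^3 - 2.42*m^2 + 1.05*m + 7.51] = -6.16*m^3 - 0.72*m^2 - 4.84*m + 1.05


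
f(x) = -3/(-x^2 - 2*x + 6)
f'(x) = -3*(2*x + 2)/(-x^2 - 2*x + 6)^2 = 6*(-x - 1)/(x^2 + 2*x - 6)^2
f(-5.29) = 0.26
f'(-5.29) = 0.20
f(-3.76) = 4.86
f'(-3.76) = 43.42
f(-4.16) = 1.00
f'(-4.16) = 2.13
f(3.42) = 0.24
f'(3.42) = -0.17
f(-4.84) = 0.39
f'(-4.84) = 0.38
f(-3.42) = -2.62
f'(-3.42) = 11.10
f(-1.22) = -0.43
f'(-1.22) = 0.03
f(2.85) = 0.38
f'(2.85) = -0.38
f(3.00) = 0.33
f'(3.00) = -0.30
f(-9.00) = 0.05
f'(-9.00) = 0.01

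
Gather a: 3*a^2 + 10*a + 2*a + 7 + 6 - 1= 3*a^2 + 12*a + 12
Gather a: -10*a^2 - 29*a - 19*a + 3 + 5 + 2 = -10*a^2 - 48*a + 10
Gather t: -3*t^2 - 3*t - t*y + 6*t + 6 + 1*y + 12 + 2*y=-3*t^2 + t*(3 - y) + 3*y + 18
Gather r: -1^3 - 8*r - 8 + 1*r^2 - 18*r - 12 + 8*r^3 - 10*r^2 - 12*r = 8*r^3 - 9*r^2 - 38*r - 21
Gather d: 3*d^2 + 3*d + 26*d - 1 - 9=3*d^2 + 29*d - 10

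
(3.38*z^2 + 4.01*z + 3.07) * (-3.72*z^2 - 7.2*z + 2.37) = -12.5736*z^4 - 39.2532*z^3 - 32.2818*z^2 - 12.6003*z + 7.2759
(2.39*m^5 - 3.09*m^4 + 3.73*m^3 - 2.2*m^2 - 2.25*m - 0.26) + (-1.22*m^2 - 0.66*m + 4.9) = 2.39*m^5 - 3.09*m^4 + 3.73*m^3 - 3.42*m^2 - 2.91*m + 4.64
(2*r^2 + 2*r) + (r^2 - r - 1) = 3*r^2 + r - 1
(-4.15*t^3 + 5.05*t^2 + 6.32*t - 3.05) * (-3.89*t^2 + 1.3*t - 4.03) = 16.1435*t^5 - 25.0395*t^4 - 1.2953*t^3 - 0.271000000000001*t^2 - 29.4346*t + 12.2915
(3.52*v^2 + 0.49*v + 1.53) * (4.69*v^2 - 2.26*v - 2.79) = 16.5088*v^4 - 5.6571*v^3 - 3.7525*v^2 - 4.8249*v - 4.2687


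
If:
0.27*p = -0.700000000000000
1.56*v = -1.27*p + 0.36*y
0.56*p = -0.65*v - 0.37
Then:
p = -2.59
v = 1.66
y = -1.93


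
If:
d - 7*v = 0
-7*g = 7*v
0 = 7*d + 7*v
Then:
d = 0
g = 0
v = 0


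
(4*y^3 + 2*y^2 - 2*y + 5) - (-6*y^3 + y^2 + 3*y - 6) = 10*y^3 + y^2 - 5*y + 11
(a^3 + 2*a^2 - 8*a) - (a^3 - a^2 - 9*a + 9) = 3*a^2 + a - 9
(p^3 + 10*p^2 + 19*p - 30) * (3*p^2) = 3*p^5 + 30*p^4 + 57*p^3 - 90*p^2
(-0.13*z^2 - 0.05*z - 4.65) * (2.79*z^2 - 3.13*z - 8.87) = -0.3627*z^4 + 0.2674*z^3 - 11.6639*z^2 + 14.998*z + 41.2455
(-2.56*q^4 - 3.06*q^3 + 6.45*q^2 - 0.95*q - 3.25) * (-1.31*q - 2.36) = 3.3536*q^5 + 10.0502*q^4 - 1.2279*q^3 - 13.9775*q^2 + 6.4995*q + 7.67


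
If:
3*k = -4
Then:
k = -4/3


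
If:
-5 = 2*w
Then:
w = -5/2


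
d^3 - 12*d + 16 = (d - 2)^2*(d + 4)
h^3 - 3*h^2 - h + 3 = (h - 3)*(h - 1)*(h + 1)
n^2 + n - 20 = (n - 4)*(n + 5)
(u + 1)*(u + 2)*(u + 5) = u^3 + 8*u^2 + 17*u + 10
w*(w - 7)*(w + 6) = w^3 - w^2 - 42*w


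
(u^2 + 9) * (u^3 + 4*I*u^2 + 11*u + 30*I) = u^5 + 4*I*u^4 + 20*u^3 + 66*I*u^2 + 99*u + 270*I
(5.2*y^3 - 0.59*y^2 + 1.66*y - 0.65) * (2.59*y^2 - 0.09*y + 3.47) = 13.468*y^5 - 1.9961*y^4 + 22.3965*y^3 - 3.8802*y^2 + 5.8187*y - 2.2555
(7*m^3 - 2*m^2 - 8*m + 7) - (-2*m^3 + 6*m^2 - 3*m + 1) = 9*m^3 - 8*m^2 - 5*m + 6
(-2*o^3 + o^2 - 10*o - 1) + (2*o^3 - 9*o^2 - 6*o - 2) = -8*o^2 - 16*o - 3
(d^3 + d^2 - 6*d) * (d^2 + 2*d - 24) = d^5 + 3*d^4 - 28*d^3 - 36*d^2 + 144*d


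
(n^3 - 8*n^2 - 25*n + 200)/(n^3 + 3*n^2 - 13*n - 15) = (n^2 - 13*n + 40)/(n^2 - 2*n - 3)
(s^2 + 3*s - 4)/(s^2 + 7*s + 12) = (s - 1)/(s + 3)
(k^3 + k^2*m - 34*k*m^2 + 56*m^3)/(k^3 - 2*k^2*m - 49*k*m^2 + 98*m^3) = (k - 4*m)/(k - 7*m)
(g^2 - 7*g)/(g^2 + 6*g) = (g - 7)/(g + 6)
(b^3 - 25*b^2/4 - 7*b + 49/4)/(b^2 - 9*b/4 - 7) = (b^2 - 8*b + 7)/(b - 4)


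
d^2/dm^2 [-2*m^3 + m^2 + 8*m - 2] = 2 - 12*m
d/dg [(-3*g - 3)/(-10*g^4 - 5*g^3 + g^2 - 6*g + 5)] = 3*(10*g^4 + 5*g^3 - g^2 + 6*g - (g + 1)*(40*g^3 + 15*g^2 - 2*g + 6) - 5)/(10*g^4 + 5*g^3 - g^2 + 6*g - 5)^2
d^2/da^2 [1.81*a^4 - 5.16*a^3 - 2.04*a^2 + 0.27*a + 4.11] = 21.72*a^2 - 30.96*a - 4.08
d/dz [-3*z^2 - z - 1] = -6*z - 1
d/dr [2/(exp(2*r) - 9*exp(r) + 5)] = (18 - 4*exp(r))*exp(r)/(exp(2*r) - 9*exp(r) + 5)^2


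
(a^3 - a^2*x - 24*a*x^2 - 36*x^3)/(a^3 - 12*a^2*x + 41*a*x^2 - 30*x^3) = (a^2 + 5*a*x + 6*x^2)/(a^2 - 6*a*x + 5*x^2)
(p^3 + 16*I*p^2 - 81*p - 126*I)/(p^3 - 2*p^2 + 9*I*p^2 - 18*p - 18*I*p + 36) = (p + 7*I)/(p - 2)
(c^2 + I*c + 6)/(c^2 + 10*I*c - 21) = (c - 2*I)/(c + 7*I)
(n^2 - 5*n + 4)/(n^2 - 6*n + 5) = (n - 4)/(n - 5)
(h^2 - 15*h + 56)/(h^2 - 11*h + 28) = (h - 8)/(h - 4)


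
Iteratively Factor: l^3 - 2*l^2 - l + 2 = (l - 1)*(l^2 - l - 2) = (l - 1)*(l + 1)*(l - 2)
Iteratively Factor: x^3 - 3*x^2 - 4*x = (x + 1)*(x^2 - 4*x) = (x - 4)*(x + 1)*(x)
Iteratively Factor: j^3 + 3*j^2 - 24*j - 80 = (j - 5)*(j^2 + 8*j + 16) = (j - 5)*(j + 4)*(j + 4)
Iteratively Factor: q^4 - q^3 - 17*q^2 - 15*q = (q - 5)*(q^3 + 4*q^2 + 3*q) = (q - 5)*(q + 3)*(q^2 + q) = q*(q - 5)*(q + 3)*(q + 1)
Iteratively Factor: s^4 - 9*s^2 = (s - 3)*(s^3 + 3*s^2) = s*(s - 3)*(s^2 + 3*s) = s*(s - 3)*(s + 3)*(s)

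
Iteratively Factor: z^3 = (z)*(z^2) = z^2*(z)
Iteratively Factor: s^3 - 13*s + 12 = (s + 4)*(s^2 - 4*s + 3) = (s - 3)*(s + 4)*(s - 1)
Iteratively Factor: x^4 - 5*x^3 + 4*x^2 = (x)*(x^3 - 5*x^2 + 4*x) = x*(x - 1)*(x^2 - 4*x) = x*(x - 4)*(x - 1)*(x)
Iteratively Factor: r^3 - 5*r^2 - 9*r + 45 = (r - 5)*(r^2 - 9) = (r - 5)*(r + 3)*(r - 3)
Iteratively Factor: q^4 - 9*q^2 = (q + 3)*(q^3 - 3*q^2) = q*(q + 3)*(q^2 - 3*q) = q*(q - 3)*(q + 3)*(q)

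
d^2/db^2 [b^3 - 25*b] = 6*b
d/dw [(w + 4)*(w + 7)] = 2*w + 11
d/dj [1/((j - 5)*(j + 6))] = (-2*j - 1)/(j^4 + 2*j^3 - 59*j^2 - 60*j + 900)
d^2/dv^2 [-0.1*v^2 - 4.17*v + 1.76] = -0.200000000000000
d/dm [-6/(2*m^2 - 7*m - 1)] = 6*(4*m - 7)/(-2*m^2 + 7*m + 1)^2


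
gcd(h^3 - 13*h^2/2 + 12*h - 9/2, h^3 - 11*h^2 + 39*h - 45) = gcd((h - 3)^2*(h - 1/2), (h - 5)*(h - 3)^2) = h^2 - 6*h + 9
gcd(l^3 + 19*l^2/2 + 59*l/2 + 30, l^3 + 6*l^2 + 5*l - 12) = l^2 + 7*l + 12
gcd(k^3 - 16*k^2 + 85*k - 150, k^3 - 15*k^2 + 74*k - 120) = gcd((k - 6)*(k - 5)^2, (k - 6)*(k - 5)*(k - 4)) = k^2 - 11*k + 30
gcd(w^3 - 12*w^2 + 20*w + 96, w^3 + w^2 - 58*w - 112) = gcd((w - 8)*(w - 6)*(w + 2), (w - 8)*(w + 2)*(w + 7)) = w^2 - 6*w - 16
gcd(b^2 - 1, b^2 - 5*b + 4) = b - 1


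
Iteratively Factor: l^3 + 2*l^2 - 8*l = (l - 2)*(l^2 + 4*l) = (l - 2)*(l + 4)*(l)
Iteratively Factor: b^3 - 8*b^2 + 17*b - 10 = (b - 2)*(b^2 - 6*b + 5) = (b - 5)*(b - 2)*(b - 1)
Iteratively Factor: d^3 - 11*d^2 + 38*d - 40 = (d - 2)*(d^2 - 9*d + 20) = (d - 5)*(d - 2)*(d - 4)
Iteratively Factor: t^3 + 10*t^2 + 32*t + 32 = (t + 4)*(t^2 + 6*t + 8) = (t + 2)*(t + 4)*(t + 4)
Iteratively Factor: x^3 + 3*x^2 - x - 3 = (x + 1)*(x^2 + 2*x - 3) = (x + 1)*(x + 3)*(x - 1)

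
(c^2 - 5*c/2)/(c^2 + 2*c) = (c - 5/2)/(c + 2)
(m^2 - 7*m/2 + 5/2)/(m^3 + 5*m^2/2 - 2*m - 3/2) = (2*m - 5)/(2*m^2 + 7*m + 3)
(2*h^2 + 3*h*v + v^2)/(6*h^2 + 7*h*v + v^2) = (2*h + v)/(6*h + v)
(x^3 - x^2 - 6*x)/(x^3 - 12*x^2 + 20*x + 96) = x*(x - 3)/(x^2 - 14*x + 48)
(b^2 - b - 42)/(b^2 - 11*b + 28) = (b + 6)/(b - 4)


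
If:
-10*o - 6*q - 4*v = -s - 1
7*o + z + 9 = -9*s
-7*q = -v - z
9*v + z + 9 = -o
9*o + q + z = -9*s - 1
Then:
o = -543/85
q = 1766/85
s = -1211/85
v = -1573/85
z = 2787/17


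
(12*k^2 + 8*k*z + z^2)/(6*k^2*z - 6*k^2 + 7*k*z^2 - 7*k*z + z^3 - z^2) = (2*k + z)/(k*z - k + z^2 - z)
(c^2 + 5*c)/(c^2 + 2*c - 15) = c/(c - 3)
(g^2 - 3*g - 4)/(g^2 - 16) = (g + 1)/(g + 4)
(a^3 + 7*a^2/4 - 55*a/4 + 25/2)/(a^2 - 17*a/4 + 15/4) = (a^2 + 3*a - 10)/(a - 3)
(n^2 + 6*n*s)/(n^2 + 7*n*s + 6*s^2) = n/(n + s)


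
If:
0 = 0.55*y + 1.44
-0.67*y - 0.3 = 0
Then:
No Solution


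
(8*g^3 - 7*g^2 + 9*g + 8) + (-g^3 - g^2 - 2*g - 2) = 7*g^3 - 8*g^2 + 7*g + 6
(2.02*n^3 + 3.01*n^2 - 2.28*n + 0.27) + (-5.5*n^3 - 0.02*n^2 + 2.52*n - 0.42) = -3.48*n^3 + 2.99*n^2 + 0.24*n - 0.15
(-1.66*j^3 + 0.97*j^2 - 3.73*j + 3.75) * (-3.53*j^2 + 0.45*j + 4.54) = 5.8598*j^5 - 4.1711*j^4 + 6.067*j^3 - 10.5122*j^2 - 15.2467*j + 17.025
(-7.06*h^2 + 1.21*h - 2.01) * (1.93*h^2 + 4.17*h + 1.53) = -13.6258*h^4 - 27.1049*h^3 - 9.6354*h^2 - 6.5304*h - 3.0753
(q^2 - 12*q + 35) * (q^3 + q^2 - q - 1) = q^5 - 11*q^4 + 22*q^3 + 46*q^2 - 23*q - 35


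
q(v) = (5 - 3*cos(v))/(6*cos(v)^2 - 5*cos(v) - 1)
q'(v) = (5 - 3*cos(v))*(12*sin(v)*cos(v) - 5*sin(v))/(6*cos(v)^2 - 5*cos(v) - 1)^2 + 3*sin(v)/(6*cos(v)^2 - 5*cos(v) - 1)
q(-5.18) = -1.79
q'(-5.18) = -0.99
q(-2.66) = 0.94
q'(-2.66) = 0.67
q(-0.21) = -13.69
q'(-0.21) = -123.28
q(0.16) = -23.05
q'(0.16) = 278.92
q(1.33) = -2.31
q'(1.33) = -4.17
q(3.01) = 0.81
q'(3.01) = -0.14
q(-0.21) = -13.69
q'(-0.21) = -123.28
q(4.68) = -6.13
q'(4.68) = 43.28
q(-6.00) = -7.87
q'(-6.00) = 50.15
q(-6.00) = -7.87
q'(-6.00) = 50.15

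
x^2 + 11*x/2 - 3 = (x - 1/2)*(x + 6)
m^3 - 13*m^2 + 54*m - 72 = (m - 6)*(m - 4)*(m - 3)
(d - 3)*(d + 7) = d^2 + 4*d - 21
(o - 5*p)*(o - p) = o^2 - 6*o*p + 5*p^2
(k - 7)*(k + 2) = k^2 - 5*k - 14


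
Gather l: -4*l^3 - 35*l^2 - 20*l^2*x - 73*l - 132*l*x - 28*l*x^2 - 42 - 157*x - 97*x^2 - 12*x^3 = -4*l^3 + l^2*(-20*x - 35) + l*(-28*x^2 - 132*x - 73) - 12*x^3 - 97*x^2 - 157*x - 42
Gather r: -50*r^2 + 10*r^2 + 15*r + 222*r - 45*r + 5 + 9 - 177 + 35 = -40*r^2 + 192*r - 128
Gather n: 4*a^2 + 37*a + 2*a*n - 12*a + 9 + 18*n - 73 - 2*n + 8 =4*a^2 + 25*a + n*(2*a + 16) - 56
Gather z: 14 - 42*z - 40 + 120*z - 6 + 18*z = 96*z - 32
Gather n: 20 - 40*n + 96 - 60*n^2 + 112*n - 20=-60*n^2 + 72*n + 96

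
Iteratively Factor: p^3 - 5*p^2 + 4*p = (p)*(p^2 - 5*p + 4) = p*(p - 4)*(p - 1)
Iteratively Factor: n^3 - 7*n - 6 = (n - 3)*(n^2 + 3*n + 2) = (n - 3)*(n + 1)*(n + 2)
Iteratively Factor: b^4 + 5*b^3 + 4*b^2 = (b + 4)*(b^3 + b^2) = b*(b + 4)*(b^2 + b) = b*(b + 1)*(b + 4)*(b)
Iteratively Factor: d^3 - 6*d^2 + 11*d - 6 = (d - 3)*(d^2 - 3*d + 2) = (d - 3)*(d - 1)*(d - 2)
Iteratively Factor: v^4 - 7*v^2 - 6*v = (v)*(v^3 - 7*v - 6) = v*(v + 2)*(v^2 - 2*v - 3) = v*(v + 1)*(v + 2)*(v - 3)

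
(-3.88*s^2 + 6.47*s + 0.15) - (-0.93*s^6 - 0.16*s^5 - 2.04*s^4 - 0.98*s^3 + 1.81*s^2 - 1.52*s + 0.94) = 0.93*s^6 + 0.16*s^5 + 2.04*s^4 + 0.98*s^3 - 5.69*s^2 + 7.99*s - 0.79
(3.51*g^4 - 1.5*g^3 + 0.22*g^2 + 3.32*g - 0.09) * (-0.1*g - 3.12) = -0.351*g^5 - 10.8012*g^4 + 4.658*g^3 - 1.0184*g^2 - 10.3494*g + 0.2808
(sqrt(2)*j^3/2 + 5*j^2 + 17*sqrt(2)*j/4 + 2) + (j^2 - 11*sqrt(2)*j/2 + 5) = sqrt(2)*j^3/2 + 6*j^2 - 5*sqrt(2)*j/4 + 7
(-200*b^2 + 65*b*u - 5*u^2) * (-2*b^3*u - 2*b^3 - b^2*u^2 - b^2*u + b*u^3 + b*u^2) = 400*b^5*u + 400*b^5 + 70*b^4*u^2 + 70*b^4*u - 255*b^3*u^3 - 255*b^3*u^2 + 70*b^2*u^4 + 70*b^2*u^3 - 5*b*u^5 - 5*b*u^4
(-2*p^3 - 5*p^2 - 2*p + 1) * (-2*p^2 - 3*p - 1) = 4*p^5 + 16*p^4 + 21*p^3 + 9*p^2 - p - 1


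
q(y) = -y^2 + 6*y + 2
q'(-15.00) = 36.00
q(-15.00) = -313.00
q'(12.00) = -18.00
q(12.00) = -70.00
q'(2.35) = 1.30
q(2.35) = 10.58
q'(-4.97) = 15.94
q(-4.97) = -52.52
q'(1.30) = 3.40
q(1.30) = 8.11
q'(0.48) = 5.04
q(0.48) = 4.65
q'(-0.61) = 7.22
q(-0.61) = -2.03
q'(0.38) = 5.24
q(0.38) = 4.14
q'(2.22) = 1.56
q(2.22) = 10.39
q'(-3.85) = 13.70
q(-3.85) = -35.92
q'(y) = 6 - 2*y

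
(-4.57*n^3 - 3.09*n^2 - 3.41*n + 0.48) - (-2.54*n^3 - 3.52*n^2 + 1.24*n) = -2.03*n^3 + 0.43*n^2 - 4.65*n + 0.48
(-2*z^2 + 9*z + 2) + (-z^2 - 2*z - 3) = -3*z^2 + 7*z - 1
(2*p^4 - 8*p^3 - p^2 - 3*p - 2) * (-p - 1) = -2*p^5 + 6*p^4 + 9*p^3 + 4*p^2 + 5*p + 2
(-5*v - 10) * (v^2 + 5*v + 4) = -5*v^3 - 35*v^2 - 70*v - 40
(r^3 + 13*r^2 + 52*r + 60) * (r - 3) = r^4 + 10*r^3 + 13*r^2 - 96*r - 180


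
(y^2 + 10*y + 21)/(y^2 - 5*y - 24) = (y + 7)/(y - 8)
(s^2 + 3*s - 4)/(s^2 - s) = (s + 4)/s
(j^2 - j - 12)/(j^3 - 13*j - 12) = 1/(j + 1)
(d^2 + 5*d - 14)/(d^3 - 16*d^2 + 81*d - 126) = (d^2 + 5*d - 14)/(d^3 - 16*d^2 + 81*d - 126)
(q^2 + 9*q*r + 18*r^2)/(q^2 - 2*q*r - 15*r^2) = (q + 6*r)/(q - 5*r)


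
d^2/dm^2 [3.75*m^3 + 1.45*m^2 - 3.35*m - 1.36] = 22.5*m + 2.9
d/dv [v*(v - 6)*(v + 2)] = 3*v^2 - 8*v - 12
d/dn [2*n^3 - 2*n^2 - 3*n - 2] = 6*n^2 - 4*n - 3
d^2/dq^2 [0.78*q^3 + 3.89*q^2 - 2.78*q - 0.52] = 4.68*q + 7.78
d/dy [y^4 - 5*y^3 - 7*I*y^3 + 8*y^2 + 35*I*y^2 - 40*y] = 4*y^3 + y^2*(-15 - 21*I) + y*(16 + 70*I) - 40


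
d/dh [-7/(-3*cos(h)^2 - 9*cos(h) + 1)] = 21*(2*cos(h) + 3)*sin(h)/(3*cos(h)^2 + 9*cos(h) - 1)^2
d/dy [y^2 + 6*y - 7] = 2*y + 6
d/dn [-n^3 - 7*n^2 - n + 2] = -3*n^2 - 14*n - 1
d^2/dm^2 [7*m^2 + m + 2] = 14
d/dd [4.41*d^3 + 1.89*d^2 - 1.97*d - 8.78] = 13.23*d^2 + 3.78*d - 1.97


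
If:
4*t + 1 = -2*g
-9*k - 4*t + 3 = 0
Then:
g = -2*t - 1/2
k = 1/3 - 4*t/9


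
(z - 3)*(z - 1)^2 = z^3 - 5*z^2 + 7*z - 3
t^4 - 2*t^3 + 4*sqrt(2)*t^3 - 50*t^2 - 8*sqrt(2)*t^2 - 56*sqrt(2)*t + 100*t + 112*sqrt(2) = (t - 2)*(t - 4*sqrt(2))*(t + sqrt(2))*(t + 7*sqrt(2))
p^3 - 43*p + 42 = (p - 6)*(p - 1)*(p + 7)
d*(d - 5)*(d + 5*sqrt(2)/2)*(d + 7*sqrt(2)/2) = d^4 - 5*d^3 + 6*sqrt(2)*d^3 - 30*sqrt(2)*d^2 + 35*d^2/2 - 175*d/2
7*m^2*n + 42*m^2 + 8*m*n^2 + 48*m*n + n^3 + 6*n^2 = (m + n)*(7*m + n)*(n + 6)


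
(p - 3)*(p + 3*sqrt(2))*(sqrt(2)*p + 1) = sqrt(2)*p^3 - 3*sqrt(2)*p^2 + 7*p^2 - 21*p + 3*sqrt(2)*p - 9*sqrt(2)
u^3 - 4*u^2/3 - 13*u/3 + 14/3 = (u - 7/3)*(u - 1)*(u + 2)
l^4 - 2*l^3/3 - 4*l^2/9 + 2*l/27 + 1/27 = (l - 1)*(l - 1/3)*(l + 1/3)^2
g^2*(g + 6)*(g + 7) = g^4 + 13*g^3 + 42*g^2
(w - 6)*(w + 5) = w^2 - w - 30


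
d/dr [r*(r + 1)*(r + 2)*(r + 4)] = 4*r^3 + 21*r^2 + 28*r + 8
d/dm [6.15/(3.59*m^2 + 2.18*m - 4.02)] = (-44.157*m - 13.407)/(3.59*m^2 + 2.18*m - 4.02)^2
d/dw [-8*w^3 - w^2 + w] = -24*w^2 - 2*w + 1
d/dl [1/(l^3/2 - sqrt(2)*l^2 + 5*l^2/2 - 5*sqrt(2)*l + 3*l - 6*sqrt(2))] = 2*(-3*l^2 - 10*l + 4*sqrt(2)*l - 6 + 10*sqrt(2))/(l^3 - 2*sqrt(2)*l^2 + 5*l^2 - 10*sqrt(2)*l + 6*l - 12*sqrt(2))^2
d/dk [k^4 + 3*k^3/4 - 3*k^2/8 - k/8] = 4*k^3 + 9*k^2/4 - 3*k/4 - 1/8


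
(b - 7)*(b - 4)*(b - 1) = b^3 - 12*b^2 + 39*b - 28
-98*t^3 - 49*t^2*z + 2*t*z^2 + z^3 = (-7*t + z)*(2*t + z)*(7*t + z)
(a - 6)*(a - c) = a^2 - a*c - 6*a + 6*c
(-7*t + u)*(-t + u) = 7*t^2 - 8*t*u + u^2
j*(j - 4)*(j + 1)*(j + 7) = j^4 + 4*j^3 - 25*j^2 - 28*j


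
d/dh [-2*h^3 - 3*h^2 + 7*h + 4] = -6*h^2 - 6*h + 7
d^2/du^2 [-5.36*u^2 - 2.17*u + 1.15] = -10.7200000000000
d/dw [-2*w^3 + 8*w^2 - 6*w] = -6*w^2 + 16*w - 6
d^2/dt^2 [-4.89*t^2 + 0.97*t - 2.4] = -9.78000000000000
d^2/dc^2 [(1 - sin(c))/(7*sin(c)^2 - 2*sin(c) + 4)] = (49*sin(c)^5 - 182*sin(c)^4 - 224*sin(c)^3 + 410*sin(c)^2 + 92*sin(c) - 64)/(7*sin(c)^2 - 2*sin(c) + 4)^3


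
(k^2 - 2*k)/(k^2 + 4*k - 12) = k/(k + 6)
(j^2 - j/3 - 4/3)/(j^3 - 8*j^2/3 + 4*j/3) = (3*j^2 - j - 4)/(j*(3*j^2 - 8*j + 4))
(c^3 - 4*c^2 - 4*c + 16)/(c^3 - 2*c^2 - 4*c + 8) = (c - 4)/(c - 2)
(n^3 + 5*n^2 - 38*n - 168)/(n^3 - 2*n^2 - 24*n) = (n + 7)/n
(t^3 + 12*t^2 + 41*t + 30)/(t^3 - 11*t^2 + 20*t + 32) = (t^2 + 11*t + 30)/(t^2 - 12*t + 32)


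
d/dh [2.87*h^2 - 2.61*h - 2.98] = 5.74*h - 2.61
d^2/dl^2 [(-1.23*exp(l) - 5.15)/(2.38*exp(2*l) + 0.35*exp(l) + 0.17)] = (-6.96721199999999*exp(4*l) - 115.66205*exp(3*l) - 9.883902*exp(2*l) + 7.77707*exp(l) + 0.270878)*exp(l)/(13.481272*exp(6*l) + 5.94762*exp(5*l) + 3.763494*exp(4*l) + 0.892535*exp(3*l) + 0.268821*exp(2*l) + 0.030345*exp(l) + 0.004913)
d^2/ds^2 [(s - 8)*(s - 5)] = 2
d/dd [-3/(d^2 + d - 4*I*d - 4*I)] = 3*(2*d + 1 - 4*I)/(d^2 + d - 4*I*d - 4*I)^2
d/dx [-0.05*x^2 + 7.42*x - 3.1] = 7.42 - 0.1*x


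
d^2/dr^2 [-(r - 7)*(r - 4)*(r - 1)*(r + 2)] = -12*r^2 + 60*r - 30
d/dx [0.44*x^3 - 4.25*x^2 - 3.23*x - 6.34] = 1.32*x^2 - 8.5*x - 3.23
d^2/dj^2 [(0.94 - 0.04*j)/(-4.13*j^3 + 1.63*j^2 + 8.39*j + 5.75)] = (4.093656*j^5 - 194.017488*j^4 + 104.232384*j^3 + 191.843832*j^2 - 213.316248*j - 118.576248)/(70.444997*j^9 - 83.408241*j^8 - 396.403182*j^7 + 40.321574*j^6 + 1037.534496*j^5 + 805.400256*j^4 - 652.756994*j^3 - 1375.93935*j^2 - 832.183125*j - 190.109375)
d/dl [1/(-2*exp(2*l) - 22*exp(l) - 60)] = (exp(l) + 11/2)*exp(l)/(exp(2*l) + 11*exp(l) + 30)^2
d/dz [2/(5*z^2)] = -4/(5*z^3)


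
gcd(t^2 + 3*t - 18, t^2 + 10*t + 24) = t + 6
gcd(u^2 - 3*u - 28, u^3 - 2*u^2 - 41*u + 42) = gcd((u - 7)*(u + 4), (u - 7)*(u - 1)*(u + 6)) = u - 7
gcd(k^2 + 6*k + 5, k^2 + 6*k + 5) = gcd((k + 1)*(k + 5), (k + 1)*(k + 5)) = k^2 + 6*k + 5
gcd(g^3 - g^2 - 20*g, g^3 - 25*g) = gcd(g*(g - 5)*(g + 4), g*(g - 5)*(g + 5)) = g^2 - 5*g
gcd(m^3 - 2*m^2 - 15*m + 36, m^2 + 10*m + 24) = m + 4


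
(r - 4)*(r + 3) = r^2 - r - 12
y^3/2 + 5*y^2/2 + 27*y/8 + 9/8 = (y/2 + 1/4)*(y + 3/2)*(y + 3)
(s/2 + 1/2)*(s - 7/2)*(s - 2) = s^3/2 - 9*s^2/4 + 3*s/4 + 7/2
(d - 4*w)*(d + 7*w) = d^2 + 3*d*w - 28*w^2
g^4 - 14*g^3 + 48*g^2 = g^2*(g - 8)*(g - 6)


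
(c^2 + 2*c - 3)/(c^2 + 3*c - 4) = (c + 3)/(c + 4)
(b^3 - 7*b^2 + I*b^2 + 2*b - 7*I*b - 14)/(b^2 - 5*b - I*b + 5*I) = (b^2 + b*(-7 + 2*I) - 14*I)/(b - 5)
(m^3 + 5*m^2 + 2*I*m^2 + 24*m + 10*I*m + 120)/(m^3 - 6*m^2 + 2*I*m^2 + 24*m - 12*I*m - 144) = (m + 5)/(m - 6)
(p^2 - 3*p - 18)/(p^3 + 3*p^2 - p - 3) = (p - 6)/(p^2 - 1)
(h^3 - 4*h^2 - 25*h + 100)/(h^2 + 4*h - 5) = (h^2 - 9*h + 20)/(h - 1)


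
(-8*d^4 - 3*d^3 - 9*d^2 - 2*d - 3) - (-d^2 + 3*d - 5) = -8*d^4 - 3*d^3 - 8*d^2 - 5*d + 2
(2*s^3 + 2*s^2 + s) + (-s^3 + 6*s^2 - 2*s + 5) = s^3 + 8*s^2 - s + 5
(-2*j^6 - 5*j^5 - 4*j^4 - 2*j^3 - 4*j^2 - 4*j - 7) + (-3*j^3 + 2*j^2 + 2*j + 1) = -2*j^6 - 5*j^5 - 4*j^4 - 5*j^3 - 2*j^2 - 2*j - 6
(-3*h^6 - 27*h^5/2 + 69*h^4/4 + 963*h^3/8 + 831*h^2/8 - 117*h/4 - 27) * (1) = -3*h^6 - 27*h^5/2 + 69*h^4/4 + 963*h^3/8 + 831*h^2/8 - 117*h/4 - 27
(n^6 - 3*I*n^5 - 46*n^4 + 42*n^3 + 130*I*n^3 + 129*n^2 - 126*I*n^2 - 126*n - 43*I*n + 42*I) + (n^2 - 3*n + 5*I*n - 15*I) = n^6 - 3*I*n^5 - 46*n^4 + 42*n^3 + 130*I*n^3 + 130*n^2 - 126*I*n^2 - 129*n - 38*I*n + 27*I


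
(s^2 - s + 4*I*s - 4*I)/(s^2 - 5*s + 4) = (s + 4*I)/(s - 4)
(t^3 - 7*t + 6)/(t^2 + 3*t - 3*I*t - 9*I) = (t^2 - 3*t + 2)/(t - 3*I)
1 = 1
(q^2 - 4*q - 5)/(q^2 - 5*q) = (q + 1)/q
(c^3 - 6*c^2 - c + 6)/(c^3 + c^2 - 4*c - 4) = (c^2 - 7*c + 6)/(c^2 - 4)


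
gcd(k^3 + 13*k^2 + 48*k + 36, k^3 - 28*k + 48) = k + 6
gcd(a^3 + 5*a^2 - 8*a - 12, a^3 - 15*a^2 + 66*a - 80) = a - 2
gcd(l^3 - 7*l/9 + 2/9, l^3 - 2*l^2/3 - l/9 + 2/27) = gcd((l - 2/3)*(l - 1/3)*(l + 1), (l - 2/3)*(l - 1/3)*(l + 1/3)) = l^2 - l + 2/9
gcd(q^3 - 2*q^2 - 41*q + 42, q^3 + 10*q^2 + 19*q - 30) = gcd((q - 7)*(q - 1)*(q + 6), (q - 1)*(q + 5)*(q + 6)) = q^2 + 5*q - 6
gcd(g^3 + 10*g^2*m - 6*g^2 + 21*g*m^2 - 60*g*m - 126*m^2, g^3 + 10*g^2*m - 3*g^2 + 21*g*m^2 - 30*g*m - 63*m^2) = g^2 + 10*g*m + 21*m^2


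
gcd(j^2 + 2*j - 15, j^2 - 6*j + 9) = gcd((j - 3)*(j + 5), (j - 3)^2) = j - 3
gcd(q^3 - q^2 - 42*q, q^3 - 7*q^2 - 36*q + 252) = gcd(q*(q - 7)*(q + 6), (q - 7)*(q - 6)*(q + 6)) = q^2 - q - 42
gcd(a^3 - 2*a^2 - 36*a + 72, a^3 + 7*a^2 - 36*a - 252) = a^2 - 36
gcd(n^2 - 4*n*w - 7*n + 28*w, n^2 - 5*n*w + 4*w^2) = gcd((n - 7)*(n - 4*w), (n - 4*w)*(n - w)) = -n + 4*w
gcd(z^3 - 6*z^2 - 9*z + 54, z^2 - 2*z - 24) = z - 6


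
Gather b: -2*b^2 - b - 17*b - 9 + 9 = -2*b^2 - 18*b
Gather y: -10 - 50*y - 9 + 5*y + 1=-45*y - 18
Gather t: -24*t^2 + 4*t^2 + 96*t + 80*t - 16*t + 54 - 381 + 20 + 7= -20*t^2 + 160*t - 300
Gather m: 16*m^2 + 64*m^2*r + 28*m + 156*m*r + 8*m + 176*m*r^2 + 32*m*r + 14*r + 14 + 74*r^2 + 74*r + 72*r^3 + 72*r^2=m^2*(64*r + 16) + m*(176*r^2 + 188*r + 36) + 72*r^3 + 146*r^2 + 88*r + 14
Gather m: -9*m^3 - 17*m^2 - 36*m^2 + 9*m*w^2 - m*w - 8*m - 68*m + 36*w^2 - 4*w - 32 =-9*m^3 - 53*m^2 + m*(9*w^2 - w - 76) + 36*w^2 - 4*w - 32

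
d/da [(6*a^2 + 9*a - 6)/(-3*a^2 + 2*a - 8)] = 3*(13*a^2 - 44*a - 20)/(9*a^4 - 12*a^3 + 52*a^2 - 32*a + 64)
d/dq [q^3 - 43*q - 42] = 3*q^2 - 43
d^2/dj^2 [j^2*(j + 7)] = 6*j + 14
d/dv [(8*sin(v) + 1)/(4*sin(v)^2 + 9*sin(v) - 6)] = (-8*sin(v) + 16*cos(2*v) - 73)*cos(v)/(4*sin(v)^2 + 9*sin(v) - 6)^2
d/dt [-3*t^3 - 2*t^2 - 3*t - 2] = -9*t^2 - 4*t - 3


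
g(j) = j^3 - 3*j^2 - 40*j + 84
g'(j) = 3*j^2 - 6*j - 40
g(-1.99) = 143.84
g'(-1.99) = -16.18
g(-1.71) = 138.63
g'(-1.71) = -20.97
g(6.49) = -28.60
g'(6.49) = 47.42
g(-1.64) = 137.12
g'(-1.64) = -22.09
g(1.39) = 25.29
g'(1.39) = -42.54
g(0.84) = 48.88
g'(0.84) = -42.92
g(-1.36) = 130.34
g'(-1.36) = -26.29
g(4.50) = -65.62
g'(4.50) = -6.25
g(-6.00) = 0.00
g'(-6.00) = 104.00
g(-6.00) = 0.00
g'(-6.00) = 104.00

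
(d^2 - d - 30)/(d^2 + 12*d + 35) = (d - 6)/(d + 7)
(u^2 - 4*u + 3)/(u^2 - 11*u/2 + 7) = 2*(u^2 - 4*u + 3)/(2*u^2 - 11*u + 14)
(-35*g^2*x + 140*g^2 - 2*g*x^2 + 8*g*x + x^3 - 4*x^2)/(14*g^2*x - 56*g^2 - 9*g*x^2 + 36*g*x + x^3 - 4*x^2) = (5*g + x)/(-2*g + x)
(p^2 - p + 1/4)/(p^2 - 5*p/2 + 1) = (p - 1/2)/(p - 2)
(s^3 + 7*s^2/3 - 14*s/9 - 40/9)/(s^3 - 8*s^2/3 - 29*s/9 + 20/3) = (s + 2)/(s - 3)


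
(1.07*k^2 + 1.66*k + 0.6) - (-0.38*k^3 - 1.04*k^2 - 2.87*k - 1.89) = 0.38*k^3 + 2.11*k^2 + 4.53*k + 2.49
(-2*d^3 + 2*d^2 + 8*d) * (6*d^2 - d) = -12*d^5 + 14*d^4 + 46*d^3 - 8*d^2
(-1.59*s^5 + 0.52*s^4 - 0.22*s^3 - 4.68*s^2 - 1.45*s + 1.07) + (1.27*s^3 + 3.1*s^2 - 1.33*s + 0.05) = -1.59*s^5 + 0.52*s^4 + 1.05*s^3 - 1.58*s^2 - 2.78*s + 1.12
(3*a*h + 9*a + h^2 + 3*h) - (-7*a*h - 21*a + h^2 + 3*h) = 10*a*h + 30*a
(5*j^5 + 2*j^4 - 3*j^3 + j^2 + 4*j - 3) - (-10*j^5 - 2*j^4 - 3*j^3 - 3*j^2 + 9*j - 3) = 15*j^5 + 4*j^4 + 4*j^2 - 5*j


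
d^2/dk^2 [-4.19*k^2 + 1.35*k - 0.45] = -8.38000000000000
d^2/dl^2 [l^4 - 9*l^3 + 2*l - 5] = 6*l*(2*l - 9)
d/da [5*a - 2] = 5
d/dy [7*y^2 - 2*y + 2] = 14*y - 2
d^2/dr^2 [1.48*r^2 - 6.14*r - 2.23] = 2.96000000000000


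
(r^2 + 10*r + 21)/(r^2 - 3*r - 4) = (r^2 + 10*r + 21)/(r^2 - 3*r - 4)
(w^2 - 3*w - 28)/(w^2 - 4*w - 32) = (w - 7)/(w - 8)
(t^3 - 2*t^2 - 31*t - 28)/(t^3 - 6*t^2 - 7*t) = (t + 4)/t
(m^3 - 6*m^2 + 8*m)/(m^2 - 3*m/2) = 2*(m^2 - 6*m + 8)/(2*m - 3)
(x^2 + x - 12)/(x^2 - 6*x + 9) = (x + 4)/(x - 3)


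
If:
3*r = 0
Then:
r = 0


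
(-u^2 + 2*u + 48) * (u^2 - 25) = -u^4 + 2*u^3 + 73*u^2 - 50*u - 1200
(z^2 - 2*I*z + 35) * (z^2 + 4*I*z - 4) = z^4 + 2*I*z^3 + 39*z^2 + 148*I*z - 140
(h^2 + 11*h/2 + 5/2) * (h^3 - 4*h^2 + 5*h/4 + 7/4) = h^5 + 3*h^4/2 - 73*h^3/4 - 11*h^2/8 + 51*h/4 + 35/8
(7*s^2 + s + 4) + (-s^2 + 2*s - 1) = 6*s^2 + 3*s + 3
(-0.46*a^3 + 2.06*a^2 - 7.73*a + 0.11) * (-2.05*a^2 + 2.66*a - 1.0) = 0.943*a^5 - 5.4466*a^4 + 21.7861*a^3 - 22.8473*a^2 + 8.0226*a - 0.11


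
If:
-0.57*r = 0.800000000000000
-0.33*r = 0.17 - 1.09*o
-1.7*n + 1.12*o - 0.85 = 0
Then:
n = -0.68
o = -0.27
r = -1.40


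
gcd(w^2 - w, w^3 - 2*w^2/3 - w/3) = w^2 - w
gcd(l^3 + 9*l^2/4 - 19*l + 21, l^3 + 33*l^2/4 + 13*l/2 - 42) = l^2 + 17*l/4 - 21/2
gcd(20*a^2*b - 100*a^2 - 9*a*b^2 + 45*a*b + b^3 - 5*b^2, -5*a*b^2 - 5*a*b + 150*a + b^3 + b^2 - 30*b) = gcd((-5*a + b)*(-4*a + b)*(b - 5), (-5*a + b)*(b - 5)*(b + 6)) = 5*a*b - 25*a - b^2 + 5*b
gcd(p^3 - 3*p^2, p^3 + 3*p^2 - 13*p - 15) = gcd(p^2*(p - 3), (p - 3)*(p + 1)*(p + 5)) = p - 3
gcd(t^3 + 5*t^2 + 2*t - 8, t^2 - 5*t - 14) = t + 2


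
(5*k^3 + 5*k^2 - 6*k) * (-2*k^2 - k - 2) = -10*k^5 - 15*k^4 - 3*k^3 - 4*k^2 + 12*k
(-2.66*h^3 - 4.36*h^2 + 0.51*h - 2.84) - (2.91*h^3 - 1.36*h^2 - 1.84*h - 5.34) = -5.57*h^3 - 3.0*h^2 + 2.35*h + 2.5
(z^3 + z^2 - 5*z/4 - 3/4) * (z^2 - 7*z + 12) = z^5 - 6*z^4 + 15*z^3/4 + 20*z^2 - 39*z/4 - 9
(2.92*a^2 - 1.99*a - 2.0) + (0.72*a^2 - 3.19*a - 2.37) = 3.64*a^2 - 5.18*a - 4.37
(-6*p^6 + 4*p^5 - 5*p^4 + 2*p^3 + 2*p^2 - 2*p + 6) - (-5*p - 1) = -6*p^6 + 4*p^5 - 5*p^4 + 2*p^3 + 2*p^2 + 3*p + 7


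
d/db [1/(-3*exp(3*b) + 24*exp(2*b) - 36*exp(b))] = (exp(2*b) - 16*exp(b)/3 + 4)*exp(-b)/(exp(2*b) - 8*exp(b) + 12)^2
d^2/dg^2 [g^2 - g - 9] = 2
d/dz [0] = 0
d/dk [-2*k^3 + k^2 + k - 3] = -6*k^2 + 2*k + 1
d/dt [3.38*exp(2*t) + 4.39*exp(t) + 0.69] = (6.76*exp(t) + 4.39)*exp(t)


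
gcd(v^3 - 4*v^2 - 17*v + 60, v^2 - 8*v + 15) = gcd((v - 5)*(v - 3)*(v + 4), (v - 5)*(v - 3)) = v^2 - 8*v + 15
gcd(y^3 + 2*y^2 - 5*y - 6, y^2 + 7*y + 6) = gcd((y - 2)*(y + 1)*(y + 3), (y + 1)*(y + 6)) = y + 1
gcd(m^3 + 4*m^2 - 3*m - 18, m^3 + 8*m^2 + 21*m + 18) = m^2 + 6*m + 9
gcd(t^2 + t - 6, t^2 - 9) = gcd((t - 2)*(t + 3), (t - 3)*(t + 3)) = t + 3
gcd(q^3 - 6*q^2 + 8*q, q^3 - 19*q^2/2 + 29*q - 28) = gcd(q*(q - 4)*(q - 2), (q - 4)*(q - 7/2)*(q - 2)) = q^2 - 6*q + 8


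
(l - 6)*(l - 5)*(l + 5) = l^3 - 6*l^2 - 25*l + 150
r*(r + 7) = r^2 + 7*r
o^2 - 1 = (o - 1)*(o + 1)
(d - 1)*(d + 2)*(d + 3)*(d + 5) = d^4 + 9*d^3 + 21*d^2 - d - 30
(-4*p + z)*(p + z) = -4*p^2 - 3*p*z + z^2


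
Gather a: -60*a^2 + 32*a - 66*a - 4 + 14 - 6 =-60*a^2 - 34*a + 4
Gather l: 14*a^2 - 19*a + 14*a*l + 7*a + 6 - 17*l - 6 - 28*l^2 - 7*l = 14*a^2 - 12*a - 28*l^2 + l*(14*a - 24)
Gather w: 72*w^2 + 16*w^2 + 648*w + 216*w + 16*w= 88*w^2 + 880*w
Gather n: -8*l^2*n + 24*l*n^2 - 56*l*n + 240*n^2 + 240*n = n^2*(24*l + 240) + n*(-8*l^2 - 56*l + 240)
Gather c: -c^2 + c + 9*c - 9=-c^2 + 10*c - 9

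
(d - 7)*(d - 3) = d^2 - 10*d + 21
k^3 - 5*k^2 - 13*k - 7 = (k - 7)*(k + 1)^2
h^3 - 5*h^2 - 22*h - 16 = (h - 8)*(h + 1)*(h + 2)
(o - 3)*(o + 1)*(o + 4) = o^3 + 2*o^2 - 11*o - 12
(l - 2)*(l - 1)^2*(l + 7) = l^4 + 3*l^3 - 23*l^2 + 33*l - 14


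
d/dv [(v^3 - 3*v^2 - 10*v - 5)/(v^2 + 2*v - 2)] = (v^4 + 4*v^3 - 2*v^2 + 22*v + 30)/(v^4 + 4*v^3 - 8*v + 4)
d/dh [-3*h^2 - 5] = -6*h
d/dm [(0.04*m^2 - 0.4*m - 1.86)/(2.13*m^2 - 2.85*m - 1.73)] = (0.738*m^2 + 7.7852*m - 4.609)/(4.5369*m^4 - 12.141*m^3 + 0.752700000000001*m^2 + 9.861*m + 2.9929)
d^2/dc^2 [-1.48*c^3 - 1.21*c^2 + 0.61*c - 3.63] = -8.88*c - 2.42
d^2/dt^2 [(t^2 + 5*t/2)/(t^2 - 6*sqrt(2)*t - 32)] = (5*t^3 + 12*sqrt(2)*t^3 + 192*t^2 + 480*t - 960*sqrt(2) + 2048)/(t^6 - 18*sqrt(2)*t^5 + 120*t^4 + 720*sqrt(2)*t^3 - 3840*t^2 - 18432*sqrt(2)*t - 32768)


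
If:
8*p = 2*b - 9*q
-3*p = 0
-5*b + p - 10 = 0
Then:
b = -2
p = 0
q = -4/9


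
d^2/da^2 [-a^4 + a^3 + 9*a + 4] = 6*a*(1 - 2*a)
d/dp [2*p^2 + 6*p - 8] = 4*p + 6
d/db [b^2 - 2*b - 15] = 2*b - 2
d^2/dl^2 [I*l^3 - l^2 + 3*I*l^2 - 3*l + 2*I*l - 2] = 6*I*l - 2 + 6*I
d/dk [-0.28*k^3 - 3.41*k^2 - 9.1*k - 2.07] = -0.84*k^2 - 6.82*k - 9.1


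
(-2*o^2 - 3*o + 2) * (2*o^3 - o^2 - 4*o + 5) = -4*o^5 - 4*o^4 + 15*o^3 - 23*o + 10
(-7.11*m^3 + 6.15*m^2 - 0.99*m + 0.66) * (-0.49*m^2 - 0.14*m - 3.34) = 3.4839*m^5 - 2.0181*m^4 + 23.3715*m^3 - 20.7258*m^2 + 3.2142*m - 2.2044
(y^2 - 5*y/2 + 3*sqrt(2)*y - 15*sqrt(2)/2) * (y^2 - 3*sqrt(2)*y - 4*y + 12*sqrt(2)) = y^4 - 13*y^3/2 - 8*y^2 + 117*y - 180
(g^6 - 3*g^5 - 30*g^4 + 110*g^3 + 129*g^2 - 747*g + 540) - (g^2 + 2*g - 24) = g^6 - 3*g^5 - 30*g^4 + 110*g^3 + 128*g^2 - 749*g + 564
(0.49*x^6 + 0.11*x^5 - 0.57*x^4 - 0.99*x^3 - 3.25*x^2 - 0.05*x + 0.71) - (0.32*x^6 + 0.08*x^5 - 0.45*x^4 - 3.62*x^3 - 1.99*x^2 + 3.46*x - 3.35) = 0.17*x^6 + 0.03*x^5 - 0.12*x^4 + 2.63*x^3 - 1.26*x^2 - 3.51*x + 4.06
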